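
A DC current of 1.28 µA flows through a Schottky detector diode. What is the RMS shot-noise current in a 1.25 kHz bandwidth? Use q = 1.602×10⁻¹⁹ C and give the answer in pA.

22.6 pA

I_n = √(2qI·B)
2qI·B = 2 × 1.602×10⁻¹⁹ × 1.28×10⁻⁶ × 1.25×10³ = 5.13×10⁻²² A²
I_n = √(5.13×10⁻²²) = 2.26×10⁻¹¹ A = 22.6 pA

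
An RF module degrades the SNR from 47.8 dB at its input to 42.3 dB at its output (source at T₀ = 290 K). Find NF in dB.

NF (dB) = SNR_in(dB) − SNR_out(dB) when the source is at T₀
NF = 47.8 − 42.3 = 5.5 dB

5.5 dB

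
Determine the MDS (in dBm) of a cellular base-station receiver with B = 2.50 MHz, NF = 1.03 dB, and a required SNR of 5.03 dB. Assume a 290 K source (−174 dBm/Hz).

−104.0 dBm

Sensitivity = −174 + 10 log₁₀(B) + NF + SNR_min
= −174 + 63.98 + 1.03 + 5.03
= −103.96 dBm → −104.0 dBm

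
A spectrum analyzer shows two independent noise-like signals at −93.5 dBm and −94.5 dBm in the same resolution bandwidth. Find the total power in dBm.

Convert to linear, add, convert back:
P₁ = 4.47×10⁻¹³ W, P₂ = 3.55×10⁻¹³ W
P_tot = 8.01×10⁻¹³ W → 10 log₁₀(P_tot / 10⁻³) = −91.0 dBm

−91.0 dBm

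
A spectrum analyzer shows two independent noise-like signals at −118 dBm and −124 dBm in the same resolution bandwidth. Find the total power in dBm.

Convert to linear, add, convert back:
P₁ = 1.58×10⁻¹⁵ W, P₂ = 3.98×10⁻¹⁶ W
P_tot = 1.98×10⁻¹⁵ W → 10 log₁₀(P_tot / 10⁻³) = −117.0 dBm

−117.0 dBm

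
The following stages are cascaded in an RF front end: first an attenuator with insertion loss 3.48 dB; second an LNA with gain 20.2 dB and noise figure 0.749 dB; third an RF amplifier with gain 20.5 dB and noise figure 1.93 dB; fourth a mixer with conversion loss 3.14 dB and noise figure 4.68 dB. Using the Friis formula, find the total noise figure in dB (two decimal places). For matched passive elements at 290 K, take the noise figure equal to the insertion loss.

4.25 dB

Convert to linear (a loss of L dB is a gain of −L dB): F_i = 10^(NF_i/10), G_i = 10^(G_i,dB/10)
  Stage 1: F_1 = 10^(3.48/10) = 2.228, G_1 = 10^(−3.48/10) = 0.4487
  Stage 2: F_2 = 10^(0.749/10) = 1.188, G_2 = 10^(20.2/10) = 104.7
  Stage 3: F_3 = 10^(1.93/10) = 1.560, G_3 = 10^(20.5/10) = 112.2
  Stage 4: F_4 = 10^(4.68/10) = 2.938, G_4 = 10^(−3.14/10) = 0.4853
Friis cascade:
  F = 2.228 + (1.188 − 1)/0.4487 + (1.560 − 1)/46.99 + (2.938 − 1)/5272 = 2.660
NF = 10 log₁₀(2.660) = 4.25 dB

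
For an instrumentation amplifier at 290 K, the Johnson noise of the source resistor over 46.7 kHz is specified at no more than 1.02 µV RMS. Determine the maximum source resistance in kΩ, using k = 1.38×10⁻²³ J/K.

Johnson–Nyquist: V_n = √(4kTRB) ⇒ R = V_n² / (4kTB)
4kTB = 4 × 1.38×10⁻²³ × 290 × 4.67×10⁴ = 7.48×10⁻¹⁶
R = (1.02×10⁻⁶)² / 7.48×10⁻¹⁶ = 1.39×10³ Ω = 1.39 kΩ

1.39 kΩ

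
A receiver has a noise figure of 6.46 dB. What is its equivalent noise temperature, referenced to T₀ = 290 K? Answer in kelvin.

F = 10^(6.46/10) = 4.42588
T_e = (F − 1)·T₀ = (4.42588 − 1) × 290 = 994 K

994 K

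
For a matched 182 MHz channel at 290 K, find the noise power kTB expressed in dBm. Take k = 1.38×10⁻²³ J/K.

P_n = kTB = 1.38×10⁻²³ × 290 × 1.82×10⁸ = 7.28×10⁻¹³ W
In dBm: 10 log₁₀(7.28×10⁻¹³ / 10⁻³) = −91.4 dBm

−91.4 dBm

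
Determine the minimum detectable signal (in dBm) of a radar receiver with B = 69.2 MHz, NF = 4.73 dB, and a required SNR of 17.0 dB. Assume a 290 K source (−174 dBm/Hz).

−73.9 dBm

Sensitivity = −174 + 10 log₁₀(B) + NF + SNR_min
= −174 + 78.4 + 4.73 + 17.0
= −73.87 dBm → −73.9 dBm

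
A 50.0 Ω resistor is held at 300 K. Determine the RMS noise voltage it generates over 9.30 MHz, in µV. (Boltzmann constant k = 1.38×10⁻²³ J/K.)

V_n = √(4kTRB)
4kTRB = 4 × 1.38×10⁻²³ × 300 × 5.00×10¹ × 9.30×10⁶ = 7.70×10⁻¹² V²
V_n = √(7.70×10⁻¹²) = 2.77×10⁻⁶ V = 2.77 µV

2.77 µV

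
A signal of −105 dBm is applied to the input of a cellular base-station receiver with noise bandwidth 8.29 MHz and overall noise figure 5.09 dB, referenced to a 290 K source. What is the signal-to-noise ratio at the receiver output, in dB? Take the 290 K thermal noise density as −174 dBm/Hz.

−5.3 dB

Noise floor: N = −174 + 10 log₁₀(B) + NF
10 log₁₀(8.29×10⁶) = 69.19 dB
N = −174 + 69.19 + 5.09 = −99.72 dBm
SNR = P_sig − N = −105 − (−99.72) = −5.28 dB → −5.3 dB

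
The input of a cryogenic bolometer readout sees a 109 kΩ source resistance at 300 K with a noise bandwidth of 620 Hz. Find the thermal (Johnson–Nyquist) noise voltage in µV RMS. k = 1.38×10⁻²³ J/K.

V_n = √(4kTRB)
4kTRB = 4 × 1.38×10⁻²³ × 300 × 1.09×10⁵ × 6.20×10² = 1.12×10⁻¹² V²
V_n = √(1.12×10⁻¹²) = 1.06×10⁻⁶ V = 1.06 µV

1.06 µV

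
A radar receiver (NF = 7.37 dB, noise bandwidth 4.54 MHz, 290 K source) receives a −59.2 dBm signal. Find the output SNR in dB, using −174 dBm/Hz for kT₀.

Noise floor: N = −174 + 10 log₁₀(B) + NF
10 log₁₀(4.54×10⁶) = 66.57 dB
N = −174 + 66.57 + 7.37 = −100.06 dBm
SNR = P_sig − N = −59.2 − (−100.06) = 40.86 dB → 40.9 dB

40.9 dB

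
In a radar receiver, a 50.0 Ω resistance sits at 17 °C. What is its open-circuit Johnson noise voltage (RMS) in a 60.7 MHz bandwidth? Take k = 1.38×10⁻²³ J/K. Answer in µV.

T = 17 °C + 273.15 = 290.15 K
V_n = √(4kTRB)
4kTRB = 4 × 1.38×10⁻²³ × 290.15 × 5.00×10¹ × 6.07×10⁷ = 4.86×10⁻¹¹ V²
V_n = √(4.86×10⁻¹¹) = 6.97×10⁻⁶ V = 6.97 µV

6.97 µV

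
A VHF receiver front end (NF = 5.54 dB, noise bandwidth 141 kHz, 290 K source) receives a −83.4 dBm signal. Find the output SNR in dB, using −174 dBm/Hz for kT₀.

Noise floor: N = −174 + 10 log₁₀(B) + NF
10 log₁₀(1.41×10⁵) = 51.49 dB
N = −174 + 51.49 + 5.54 = −116.97 dBm
SNR = P_sig − N = −83.4 − (−116.97) = 33.57 dB → 33.6 dB

33.6 dB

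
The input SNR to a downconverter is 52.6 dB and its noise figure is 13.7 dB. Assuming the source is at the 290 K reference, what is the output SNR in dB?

38.9 dB

By definition F = SNR_in/SNR_out, so in dB: SNR_out = SNR_in − NF
SNR_out = 52.6 − 13.7 = 38.9 dB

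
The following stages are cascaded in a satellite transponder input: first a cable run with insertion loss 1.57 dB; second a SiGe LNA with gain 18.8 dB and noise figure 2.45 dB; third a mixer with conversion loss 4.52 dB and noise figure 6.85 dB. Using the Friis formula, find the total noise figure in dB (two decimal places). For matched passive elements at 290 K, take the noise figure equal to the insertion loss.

4.14 dB

Convert to linear (a loss of L dB is a gain of −L dB): F_i = 10^(NF_i/10), G_i = 10^(G_i,dB/10)
  Stage 1: F_1 = 10^(1.57/10) = 1.435, G_1 = 10^(−1.57/10) = 0.6966
  Stage 2: F_2 = 10^(2.45/10) = 1.758, G_2 = 10^(18.8/10) = 75.86
  Stage 3: F_3 = 10^(6.85/10) = 4.842, G_3 = 10^(−4.52/10) = 0.3532
Friis cascade:
  F = 1.435 + (1.758 − 1)/0.6966 + (4.842 − 1)/52.84 = 2.596
NF = 10 log₁₀(2.596) = 4.14 dB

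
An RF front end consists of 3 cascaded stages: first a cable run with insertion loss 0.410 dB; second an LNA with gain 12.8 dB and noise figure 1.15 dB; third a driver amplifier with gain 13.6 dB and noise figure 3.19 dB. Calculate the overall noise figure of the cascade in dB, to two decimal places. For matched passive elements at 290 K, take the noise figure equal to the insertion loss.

Convert to linear (a loss of L dB is a gain of −L dB): F_i = 10^(NF_i/10), G_i = 10^(G_i,dB/10)
  Stage 1: F_1 = 10^(0.410/10) = 1.099, G_1 = 10^(−0.410/10) = 0.9099
  Stage 2: F_2 = 10^(1.15/10) = 1.303, G_2 = 10^(12.8/10) = 19.05
  Stage 3: F_3 = 10^(3.19/10) = 2.084, G_3 = 10^(13.6/10) = 22.91
Friis cascade:
  F = 1.099 + (1.303 − 1)/0.9099 + (2.084 − 1)/17.34 = 1.495
NF = 10 log₁₀(1.495) = 1.75 dB

1.75 dB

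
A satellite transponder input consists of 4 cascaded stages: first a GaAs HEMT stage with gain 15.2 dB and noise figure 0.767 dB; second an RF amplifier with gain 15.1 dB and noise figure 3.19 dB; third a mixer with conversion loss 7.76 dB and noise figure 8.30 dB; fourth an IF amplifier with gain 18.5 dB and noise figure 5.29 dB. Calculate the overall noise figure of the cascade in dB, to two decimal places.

Convert to linear (a loss of L dB is a gain of −L dB): F_i = 10^(NF_i/10), G_i = 10^(G_i,dB/10)
  Stage 1: F_1 = 10^(0.767/10) = 1.193, G_1 = 10^(15.2/10) = 33.11
  Stage 2: F_2 = 10^(3.19/10) = 2.084, G_2 = 10^(15.1/10) = 32.36
  Stage 3: F_3 = 10^(8.30/10) = 6.761, G_3 = 10^(−7.76/10) = 0.1675
  Stage 4: F_4 = 10^(5.29/10) = 3.381, G_4 = 10^(18.5/10) = 70.79
Friis cascade:
  F = 1.193 + (2.084 − 1)/33.11 + (6.761 − 1)/1072 + (3.381 − 1)/179.5 = 1.245
NF = 10 log₁₀(1.245) = 0.95 dB

0.95 dB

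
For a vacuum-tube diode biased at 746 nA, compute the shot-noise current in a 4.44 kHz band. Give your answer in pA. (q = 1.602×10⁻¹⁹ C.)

I_n = √(2qI·B)
2qI·B = 2 × 1.602×10⁻¹⁹ × 7.46×10⁻⁷ × 4.44×10³ = 1.06×10⁻²¹ A²
I_n = √(1.06×10⁻²¹) = 3.26×10⁻¹¹ A = 32.6 pA

32.6 pA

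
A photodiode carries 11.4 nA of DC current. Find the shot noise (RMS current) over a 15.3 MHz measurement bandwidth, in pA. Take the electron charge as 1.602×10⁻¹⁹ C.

I_n = √(2qI·B)
2qI·B = 2 × 1.602×10⁻¹⁹ × 1.14×10⁻⁸ × 1.53×10⁷ = 5.59×10⁻²⁰ A²
I_n = √(5.59×10⁻²⁰) = 2.36×10⁻¹⁰ A = 236 pA

236 pA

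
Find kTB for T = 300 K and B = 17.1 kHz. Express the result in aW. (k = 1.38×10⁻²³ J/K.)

P_n = kTB = 1.38×10⁻²³ × 300 × 1.71×10⁴ = 7.08×10⁻¹⁷ W = 70.8 aW

70.8 aW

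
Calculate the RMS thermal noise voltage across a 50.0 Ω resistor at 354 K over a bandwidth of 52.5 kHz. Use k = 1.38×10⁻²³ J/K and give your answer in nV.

226 nV

V_n = √(4kTRB)
4kTRB = 4 × 1.38×10⁻²³ × 354 × 5.00×10¹ × 5.25×10⁴ = 5.13×10⁻¹⁴ V²
V_n = √(5.13×10⁻¹⁴) = 2.26×10⁻⁷ V = 226 nV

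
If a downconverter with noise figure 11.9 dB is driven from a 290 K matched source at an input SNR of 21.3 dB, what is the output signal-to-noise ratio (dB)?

9.4 dB

By definition F = SNR_in/SNR_out, so in dB: SNR_out = SNR_in − NF
SNR_out = 21.3 − 11.9 = 9.4 dB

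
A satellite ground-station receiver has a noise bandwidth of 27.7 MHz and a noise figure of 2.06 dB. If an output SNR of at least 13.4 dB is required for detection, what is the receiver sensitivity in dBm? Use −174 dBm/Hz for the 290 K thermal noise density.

Sensitivity = −174 + 10 log₁₀(B) + NF + SNR_min
= −174 + 74.42 + 2.06 + 13.4
= −84.12 dBm → −84.1 dBm

−84.1 dBm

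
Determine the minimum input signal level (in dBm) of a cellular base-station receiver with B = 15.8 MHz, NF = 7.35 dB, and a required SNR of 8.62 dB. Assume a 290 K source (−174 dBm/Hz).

Sensitivity = −174 + 10 log₁₀(B) + NF + SNR_min
= −174 + 71.99 + 7.35 + 8.62
= −86.04 dBm → −86.0 dBm

−86.0 dBm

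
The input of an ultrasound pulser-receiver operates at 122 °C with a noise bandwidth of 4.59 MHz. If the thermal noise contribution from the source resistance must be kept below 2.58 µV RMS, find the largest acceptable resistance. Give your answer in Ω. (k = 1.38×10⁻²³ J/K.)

T = 122 °C + 273.15 = 395.15 K
Johnson–Nyquist: V_n = √(4kTRB) ⇒ R = V_n² / (4kTB)
4kTB = 4 × 1.38×10⁻²³ × 395.15 × 4.59×10⁶ = 1.00×10⁻¹³
R = (2.58×10⁻⁶)² / 1.00×10⁻¹³ = 6.65×10¹ Ω = 66.5 Ω

66.5 Ω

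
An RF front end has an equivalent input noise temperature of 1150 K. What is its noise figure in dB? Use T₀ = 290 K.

6.96 dB

F = 1 + T_e/T₀ = 1 + 1150/290 = 4.96552
NF = 10 log₁₀(4.96552) = 6.96 dB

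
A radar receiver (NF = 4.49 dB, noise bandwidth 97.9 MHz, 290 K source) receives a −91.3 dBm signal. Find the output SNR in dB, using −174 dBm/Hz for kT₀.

Noise floor: N = −174 + 10 log₁₀(B) + NF
10 log₁₀(9.79×10⁷) = 79.91 dB
N = −174 + 79.91 + 4.49 = −89.60 dBm
SNR = P_sig − N = −91.3 − (−89.60) = −1.70 dB → −1.7 dB

−1.7 dB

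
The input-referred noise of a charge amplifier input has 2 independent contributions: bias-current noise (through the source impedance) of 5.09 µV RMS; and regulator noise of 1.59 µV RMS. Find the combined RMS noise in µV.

5.33 µV

Uncorrelated sources add in power (mean-square): V_tot = √(ΣV_i²)
V_tot = √[(5.09×10⁻⁶)² + (1.59×10⁻⁶)²] = 5.33×10⁻⁶ V = 5.33 µV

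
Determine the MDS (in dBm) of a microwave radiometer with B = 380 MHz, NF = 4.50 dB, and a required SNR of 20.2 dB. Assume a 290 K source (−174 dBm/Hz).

Sensitivity = −174 + 10 log₁₀(B) + NF + SNR_min
= −174 + 85.8 + 4.50 + 20.2
= −63.50 dBm → −63.5 dBm

−63.5 dBm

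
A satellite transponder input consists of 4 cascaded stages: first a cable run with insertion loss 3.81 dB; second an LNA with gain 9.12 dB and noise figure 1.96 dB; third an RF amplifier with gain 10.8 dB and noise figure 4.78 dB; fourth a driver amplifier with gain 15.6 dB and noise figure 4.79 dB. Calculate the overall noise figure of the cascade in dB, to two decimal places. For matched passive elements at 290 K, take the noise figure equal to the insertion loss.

6.45 dB

Convert to linear (a loss of L dB is a gain of −L dB): F_i = 10^(NF_i/10), G_i = 10^(G_i,dB/10)
  Stage 1: F_1 = 10^(3.81/10) = 2.404, G_1 = 10^(−3.81/10) = 0.4159
  Stage 2: F_2 = 10^(1.96/10) = 1.570, G_2 = 10^(9.12/10) = 8.166
  Stage 3: F_3 = 10^(4.78/10) = 3.006, G_3 = 10^(10.8/10) = 12.02
  Stage 4: F_4 = 10^(4.79/10) = 3.013, G_4 = 10^(15.6/10) = 36.31
Friis cascade:
  F = 2.404 + (1.570 − 1)/0.4159 + (3.006 − 1)/3.396 + (3.013 − 1)/40.83 = 4.416
NF = 10 log₁₀(4.416) = 6.45 dB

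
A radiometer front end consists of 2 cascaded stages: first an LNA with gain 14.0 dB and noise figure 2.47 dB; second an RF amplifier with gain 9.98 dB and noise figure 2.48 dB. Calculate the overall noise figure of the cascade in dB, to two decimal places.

2.54 dB

Convert to linear (a loss of L dB is a gain of −L dB): F_i = 10^(NF_i/10), G_i = 10^(G_i,dB/10)
  Stage 1: F_1 = 10^(2.47/10) = 1.766, G_1 = 10^(14.0/10) = 25.12
  Stage 2: F_2 = 10^(2.48/10) = 1.770, G_2 = 10^(9.98/10) = 9.954
Friis cascade:
  F = 1.766 + (1.770 − 1)/25.12 = 1.797
NF = 10 log₁₀(1.797) = 2.54 dB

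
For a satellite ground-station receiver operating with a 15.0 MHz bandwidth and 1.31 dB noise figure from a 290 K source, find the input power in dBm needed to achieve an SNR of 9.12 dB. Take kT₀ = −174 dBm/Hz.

−91.8 dBm

Sensitivity = −174 + 10 log₁₀(B) + NF + SNR_min
= −174 + 71.76 + 1.31 + 9.12
= −91.81 dBm → −91.8 dBm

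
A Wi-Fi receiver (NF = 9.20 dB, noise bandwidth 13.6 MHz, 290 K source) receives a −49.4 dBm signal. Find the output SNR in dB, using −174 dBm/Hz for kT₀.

Noise floor: N = −174 + 10 log₁₀(B) + NF
10 log₁₀(1.36×10⁷) = 71.34 dB
N = −174 + 71.34 + 9.20 = −93.46 dBm
SNR = P_sig − N = −49.4 − (−93.46) = 44.06 dB → 44.1 dB

44.1 dB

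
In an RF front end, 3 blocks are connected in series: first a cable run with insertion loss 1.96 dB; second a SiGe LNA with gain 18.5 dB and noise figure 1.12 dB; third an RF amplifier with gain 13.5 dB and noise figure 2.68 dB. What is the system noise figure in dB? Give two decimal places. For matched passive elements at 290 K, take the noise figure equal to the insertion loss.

Convert to linear (a loss of L dB is a gain of −L dB): F_i = 10^(NF_i/10), G_i = 10^(G_i,dB/10)
  Stage 1: F_1 = 10^(1.96/10) = 1.570, G_1 = 10^(−1.96/10) = 0.6368
  Stage 2: F_2 = 10^(1.12/10) = 1.294, G_2 = 10^(18.5/10) = 70.79
  Stage 3: F_3 = 10^(2.68/10) = 1.854, G_3 = 10^(13.5/10) = 22.39
Friis cascade:
  F = 1.570 + (1.294 − 1)/0.6368 + (1.854 − 1)/45.08 = 2.051
NF = 10 log₁₀(2.051) = 3.12 dB

3.12 dB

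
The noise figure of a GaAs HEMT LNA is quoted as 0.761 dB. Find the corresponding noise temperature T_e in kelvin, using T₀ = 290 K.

F = 10^(0.761/10) = 1.19152
T_e = (F − 1)·T₀ = (1.19152 − 1) × 290 = 55.5 K

55.5 K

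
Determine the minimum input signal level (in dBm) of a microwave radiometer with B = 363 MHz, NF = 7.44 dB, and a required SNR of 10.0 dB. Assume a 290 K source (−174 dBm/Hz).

Sensitivity = −174 + 10 log₁₀(B) + NF + SNR_min
= −174 + 85.6 + 7.44 + 10.0
= −70.96 dBm → −71.0 dBm

−71.0 dBm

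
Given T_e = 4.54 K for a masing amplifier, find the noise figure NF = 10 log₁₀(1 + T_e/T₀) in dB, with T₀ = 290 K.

F = 1 + T_e/T₀ = 1 + 4.54/290 = 1.01566
NF = 10 log₁₀(1.01566) = 0.067 dB

0.067 dB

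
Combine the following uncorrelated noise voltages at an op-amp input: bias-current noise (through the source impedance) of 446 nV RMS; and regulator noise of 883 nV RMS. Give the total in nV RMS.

Uncorrelated sources add in power (mean-square): V_tot = √(ΣV_i²)
V_tot = √[(4.46×10⁻⁷)² + (8.83×10⁻⁷)²] = 9.89×10⁻⁷ V = 989 nV

989 nV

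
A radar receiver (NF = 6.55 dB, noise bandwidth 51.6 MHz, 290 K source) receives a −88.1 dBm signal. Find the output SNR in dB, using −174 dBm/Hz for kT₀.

2.2 dB

Noise floor: N = −174 + 10 log₁₀(B) + NF
10 log₁₀(5.16×10⁷) = 77.13 dB
N = −174 + 77.13 + 6.55 = −90.32 dBm
SNR = P_sig − N = −88.1 − (−90.32) = 2.22 dB → 2.2 dB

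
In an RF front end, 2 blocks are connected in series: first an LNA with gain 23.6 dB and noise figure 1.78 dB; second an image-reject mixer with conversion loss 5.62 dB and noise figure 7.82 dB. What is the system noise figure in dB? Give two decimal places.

1.84 dB

Convert to linear (a loss of L dB is a gain of −L dB): F_i = 10^(NF_i/10), G_i = 10^(G_i,dB/10)
  Stage 1: F_1 = 10^(1.78/10) = 1.507, G_1 = 10^(23.6/10) = 229.1
  Stage 2: F_2 = 10^(7.82/10) = 6.053, G_2 = 10^(−5.62/10) = 0.2742
Friis cascade:
  F = 1.507 + (6.053 − 1)/229.1 = 1.529
NF = 10 log₁₀(1.529) = 1.84 dB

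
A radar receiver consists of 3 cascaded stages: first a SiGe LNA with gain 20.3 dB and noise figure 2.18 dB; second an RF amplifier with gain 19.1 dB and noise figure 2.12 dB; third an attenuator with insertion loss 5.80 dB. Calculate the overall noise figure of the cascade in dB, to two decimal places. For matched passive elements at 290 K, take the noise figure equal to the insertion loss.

Convert to linear (a loss of L dB is a gain of −L dB): F_i = 10^(NF_i/10), G_i = 10^(G_i,dB/10)
  Stage 1: F_1 = 10^(2.18/10) = 1.652, G_1 = 10^(20.3/10) = 107.2
  Stage 2: F_2 = 10^(2.12/10) = 1.629, G_2 = 10^(19.1/10) = 81.28
  Stage 3: F_3 = 10^(5.80/10) = 3.802, G_3 = 10^(−5.80/10) = 0.2630
Friis cascade:
  F = 1.652 + (1.629 − 1)/107.2 + (3.802 − 1)/8710 = 1.658
NF = 10 log₁₀(1.658) = 2.20 dB

2.20 dB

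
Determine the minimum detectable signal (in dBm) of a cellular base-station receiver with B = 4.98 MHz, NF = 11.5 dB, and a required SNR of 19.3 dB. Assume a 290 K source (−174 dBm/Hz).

Sensitivity = −174 + 10 log₁₀(B) + NF + SNR_min
= −174 + 66.97 + 11.5 + 19.3
= −76.23 dBm → −76.2 dBm

−76.2 dBm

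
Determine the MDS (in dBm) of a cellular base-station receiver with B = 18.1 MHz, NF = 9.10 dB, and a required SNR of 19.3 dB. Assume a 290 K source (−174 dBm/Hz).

−73.0 dBm

Sensitivity = −174 + 10 log₁₀(B) + NF + SNR_min
= −174 + 72.58 + 9.10 + 19.3
= −73.02 dBm → −73.0 dBm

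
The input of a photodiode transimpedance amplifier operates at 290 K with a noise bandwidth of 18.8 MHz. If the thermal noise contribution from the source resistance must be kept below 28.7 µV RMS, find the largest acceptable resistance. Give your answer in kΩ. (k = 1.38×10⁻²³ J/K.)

Johnson–Nyquist: V_n = √(4kTRB) ⇒ R = V_n² / (4kTB)
4kTB = 4 × 1.38×10⁻²³ × 290 × 1.88×10⁷ = 3.01×10⁻¹³
R = (2.87×10⁻⁵)² / 3.01×10⁻¹³ = 2.74×10³ Ω = 2.74 kΩ

2.74 kΩ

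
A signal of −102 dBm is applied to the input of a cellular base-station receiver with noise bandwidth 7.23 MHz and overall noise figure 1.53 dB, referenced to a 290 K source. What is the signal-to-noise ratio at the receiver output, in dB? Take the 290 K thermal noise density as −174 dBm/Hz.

1.9 dB

Noise floor: N = −174 + 10 log₁₀(B) + NF
10 log₁₀(7.23×10⁶) = 68.59 dB
N = −174 + 68.59 + 1.53 = −103.88 dBm
SNR = P_sig − N = −102 − (−103.88) = 1.88 dB → 1.9 dB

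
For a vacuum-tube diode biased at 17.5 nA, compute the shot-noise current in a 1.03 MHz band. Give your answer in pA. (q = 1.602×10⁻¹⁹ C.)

76.0 pA

I_n = √(2qI·B)
2qI·B = 2 × 1.602×10⁻¹⁹ × 1.75×10⁻⁸ × 1.03×10⁶ = 5.78×10⁻²¹ A²
I_n = √(5.78×10⁻²¹) = 7.60×10⁻¹¹ A = 76.0 pA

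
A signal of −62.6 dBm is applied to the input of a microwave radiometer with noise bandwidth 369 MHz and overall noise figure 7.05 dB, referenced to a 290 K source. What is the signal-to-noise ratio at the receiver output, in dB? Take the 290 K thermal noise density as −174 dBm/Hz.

18.7 dB

Noise floor: N = −174 + 10 log₁₀(B) + NF
10 log₁₀(3.69×10⁸) = 85.67 dB
N = −174 + 85.67 + 7.05 = −81.28 dBm
SNR = P_sig − N = −62.6 − (−81.28) = 18.68 dB → 18.7 dB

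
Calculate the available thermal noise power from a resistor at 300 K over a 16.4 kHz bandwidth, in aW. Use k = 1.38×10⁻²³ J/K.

67.9 aW

P_n = kTB = 1.38×10⁻²³ × 300 × 1.64×10⁴ = 6.79×10⁻¹⁷ W = 67.9 aW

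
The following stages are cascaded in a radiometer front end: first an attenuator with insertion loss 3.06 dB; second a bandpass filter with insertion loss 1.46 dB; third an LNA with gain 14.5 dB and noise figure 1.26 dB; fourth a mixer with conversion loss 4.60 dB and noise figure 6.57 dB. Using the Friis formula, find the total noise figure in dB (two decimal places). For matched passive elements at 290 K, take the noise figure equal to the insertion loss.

Convert to linear (a loss of L dB is a gain of −L dB): F_i = 10^(NF_i/10), G_i = 10^(G_i,dB/10)
  Stage 1: F_1 = 10^(3.06/10) = 2.023, G_1 = 10^(−3.06/10) = 0.4943
  Stage 2: F_2 = 10^(1.46/10) = 1.400, G_2 = 10^(−1.46/10) = 0.7145
  Stage 3: F_3 = 10^(1.26/10) = 1.337, G_3 = 10^(14.5/10) = 28.18
  Stage 4: F_4 = 10^(6.57/10) = 4.539, G_4 = 10^(−4.60/10) = 0.3467
Friis cascade:
  F = 2.023 + (1.400 − 1)/0.4943 + (1.337 − 1)/0.3532 + (4.539 − 1)/9.954 = 4.140
NF = 10 log₁₀(4.140) = 6.17 dB

6.17 dB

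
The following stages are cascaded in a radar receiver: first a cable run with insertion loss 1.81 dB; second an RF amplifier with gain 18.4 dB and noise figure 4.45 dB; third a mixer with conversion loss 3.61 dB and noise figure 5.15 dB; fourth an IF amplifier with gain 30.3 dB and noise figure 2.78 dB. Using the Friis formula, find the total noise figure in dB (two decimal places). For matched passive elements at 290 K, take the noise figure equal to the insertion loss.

6.36 dB

Convert to linear (a loss of L dB is a gain of −L dB): F_i = 10^(NF_i/10), G_i = 10^(G_i,dB/10)
  Stage 1: F_1 = 10^(1.81/10) = 1.517, G_1 = 10^(−1.81/10) = 0.6592
  Stage 2: F_2 = 10^(4.45/10) = 2.786, G_2 = 10^(18.4/10) = 69.18
  Stage 3: F_3 = 10^(5.15/10) = 3.273, G_3 = 10^(−3.61/10) = 0.4355
  Stage 4: F_4 = 10^(2.78/10) = 1.897, G_4 = 10^(30.3/10) = 1072
Friis cascade:
  F = 1.517 + (2.786 − 1)/0.6592 + (3.273 − 1)/45.60 + (1.897 − 1)/19.86 = 4.322
NF = 10 log₁₀(4.322) = 6.36 dB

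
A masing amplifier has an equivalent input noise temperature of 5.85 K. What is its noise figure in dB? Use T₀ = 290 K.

F = 1 + T_e/T₀ = 1 + 5.85/290 = 1.02017
NF = 10 log₁₀(1.02017) = 0.087 dB

0.087 dB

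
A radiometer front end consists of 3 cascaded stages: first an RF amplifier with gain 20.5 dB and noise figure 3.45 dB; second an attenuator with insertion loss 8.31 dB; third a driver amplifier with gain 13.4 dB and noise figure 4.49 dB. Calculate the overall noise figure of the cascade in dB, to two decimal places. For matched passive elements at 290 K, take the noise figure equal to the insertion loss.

Convert to linear (a loss of L dB is a gain of −L dB): F_i = 10^(NF_i/10), G_i = 10^(G_i,dB/10)
  Stage 1: F_1 = 10^(3.45/10) = 2.213, G_1 = 10^(20.5/10) = 112.2
  Stage 2: F_2 = 10^(8.31/10) = 6.776, G_2 = 10^(−8.31/10) = 0.1476
  Stage 3: F_3 = 10^(4.49/10) = 2.812, G_3 = 10^(13.4/10) = 21.88
Friis cascade:
  F = 2.213 + (6.776 − 1)/112.2 + (2.812 − 1)/16.56 = 2.374
NF = 10 log₁₀(2.374) = 3.75 dB

3.75 dB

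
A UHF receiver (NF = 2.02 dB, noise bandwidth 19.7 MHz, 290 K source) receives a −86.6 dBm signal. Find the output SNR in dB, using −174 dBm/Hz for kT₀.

12.4 dB

Noise floor: N = −174 + 10 log₁₀(B) + NF
10 log₁₀(1.97×10⁷) = 72.94 dB
N = −174 + 72.94 + 2.02 = −99.04 dBm
SNR = P_sig − N = −86.6 − (−99.04) = 12.44 dB → 12.4 dB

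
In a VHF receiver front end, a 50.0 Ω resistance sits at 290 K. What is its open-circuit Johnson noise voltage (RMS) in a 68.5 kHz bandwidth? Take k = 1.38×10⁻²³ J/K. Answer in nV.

234 nV

V_n = √(4kTRB)
4kTRB = 4 × 1.38×10⁻²³ × 290 × 5.00×10¹ × 6.85×10⁴ = 5.48×10⁻¹⁴ V²
V_n = √(5.48×10⁻¹⁴) = 2.34×10⁻⁷ V = 234 nV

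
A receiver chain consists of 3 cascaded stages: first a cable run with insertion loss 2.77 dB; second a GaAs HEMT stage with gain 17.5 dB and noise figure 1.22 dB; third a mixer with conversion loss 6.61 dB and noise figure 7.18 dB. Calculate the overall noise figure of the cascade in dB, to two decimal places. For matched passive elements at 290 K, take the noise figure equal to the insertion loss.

4.23 dB

Convert to linear (a loss of L dB is a gain of −L dB): F_i = 10^(NF_i/10), G_i = 10^(G_i,dB/10)
  Stage 1: F_1 = 10^(2.77/10) = 1.892, G_1 = 10^(−2.77/10) = 0.5284
  Stage 2: F_2 = 10^(1.22/10) = 1.324, G_2 = 10^(17.5/10) = 56.23
  Stage 3: F_3 = 10^(7.18/10) = 5.224, G_3 = 10^(−6.61/10) = 0.2183
Friis cascade:
  F = 1.892 + (1.324 − 1)/0.5284 + (5.224 − 1)/29.72 = 2.648
NF = 10 log₁₀(2.648) = 4.23 dB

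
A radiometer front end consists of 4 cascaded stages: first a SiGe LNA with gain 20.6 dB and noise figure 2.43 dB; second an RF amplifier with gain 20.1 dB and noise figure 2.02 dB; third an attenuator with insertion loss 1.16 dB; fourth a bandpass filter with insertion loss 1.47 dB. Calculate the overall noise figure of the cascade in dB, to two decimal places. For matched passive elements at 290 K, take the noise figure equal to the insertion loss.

2.44 dB

Convert to linear (a loss of L dB is a gain of −L dB): F_i = 10^(NF_i/10), G_i = 10^(G_i,dB/10)
  Stage 1: F_1 = 10^(2.43/10) = 1.750, G_1 = 10^(20.6/10) = 114.8
  Stage 2: F_2 = 10^(2.02/10) = 1.592, G_2 = 10^(20.1/10) = 102.3
  Stage 3: F_3 = 10^(1.16/10) = 1.306, G_3 = 10^(−1.16/10) = 0.7656
  Stage 4: F_4 = 10^(1.47/10) = 1.403, G_4 = 10^(−1.47/10) = 0.7129
Friis cascade:
  F = 1.750 + (1.592 − 1)/114.8 + (1.306 − 1)/1.175×10⁴ + (1.403 − 1)/8995 = 1.755
NF = 10 log₁₀(1.755) = 2.44 dB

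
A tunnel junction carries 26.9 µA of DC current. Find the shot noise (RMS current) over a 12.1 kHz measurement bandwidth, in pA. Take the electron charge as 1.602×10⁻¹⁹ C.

I_n = √(2qI·B)
2qI·B = 2 × 1.602×10⁻¹⁹ × 2.69×10⁻⁵ × 1.21×10⁴ = 1.04×10⁻¹⁹ A²
I_n = √(1.04×10⁻¹⁹) = 3.23×10⁻¹⁰ A = 323 pA

323 pA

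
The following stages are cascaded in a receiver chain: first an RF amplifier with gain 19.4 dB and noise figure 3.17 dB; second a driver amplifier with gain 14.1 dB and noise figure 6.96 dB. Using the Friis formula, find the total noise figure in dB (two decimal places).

Convert to linear (a loss of L dB is a gain of −L dB): F_i = 10^(NF_i/10), G_i = 10^(G_i,dB/10)
  Stage 1: F_1 = 10^(3.17/10) = 2.075, G_1 = 10^(19.4/10) = 87.10
  Stage 2: F_2 = 10^(6.96/10) = 4.966, G_2 = 10^(14.1/10) = 25.70
Friis cascade:
  F = 2.075 + (4.966 − 1)/87.10 = 2.120
NF = 10 log₁₀(2.120) = 3.26 dB

3.26 dB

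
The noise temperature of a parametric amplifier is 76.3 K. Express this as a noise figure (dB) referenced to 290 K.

F = 1 + T_e/T₀ = 1 + 76.3/290 = 1.2631
NF = 10 log₁₀(1.2631) = 1.01 dB

1.01 dB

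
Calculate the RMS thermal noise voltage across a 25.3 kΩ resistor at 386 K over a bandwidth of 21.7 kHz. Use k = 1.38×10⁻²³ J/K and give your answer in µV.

V_n = √(4kTRB)
4kTRB = 4 × 1.38×10⁻²³ × 386 × 2.53×10⁴ × 2.17×10⁴ = 1.17×10⁻¹¹ V²
V_n = √(1.17×10⁻¹¹) = 3.42×10⁻⁶ V = 3.42 µV

3.42 µV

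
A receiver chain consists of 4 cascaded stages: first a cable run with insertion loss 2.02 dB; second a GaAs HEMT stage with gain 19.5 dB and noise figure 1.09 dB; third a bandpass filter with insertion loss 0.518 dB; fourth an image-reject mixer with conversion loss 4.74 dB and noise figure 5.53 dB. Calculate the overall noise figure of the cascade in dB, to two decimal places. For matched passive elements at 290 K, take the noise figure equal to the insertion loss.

3.22 dB

Convert to linear (a loss of L dB is a gain of −L dB): F_i = 10^(NF_i/10), G_i = 10^(G_i,dB/10)
  Stage 1: F_1 = 10^(2.02/10) = 1.592, G_1 = 10^(−2.02/10) = 0.6281
  Stage 2: F_2 = 10^(1.09/10) = 1.285, G_2 = 10^(19.5/10) = 89.13
  Stage 3: F_3 = 10^(0.518/10) = 1.127, G_3 = 10^(−0.518/10) = 0.8876
  Stage 4: F_4 = 10^(5.53/10) = 3.573, G_4 = 10^(−4.74/10) = 0.3357
Friis cascade:
  F = 1.592 + (1.285 − 1)/0.6281 + (1.127 − 1)/55.98 + (3.573 − 1)/49.68 = 2.100
NF = 10 log₁₀(2.100) = 3.22 dB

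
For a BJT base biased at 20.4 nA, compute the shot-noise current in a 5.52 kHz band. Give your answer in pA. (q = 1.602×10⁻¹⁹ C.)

6.01 pA

I_n = √(2qI·B)
2qI·B = 2 × 1.602×10⁻¹⁹ × 2.04×10⁻⁸ × 5.52×10³ = 3.61×10⁻²³ A²
I_n = √(3.61×10⁻²³) = 6.01×10⁻¹² A = 6.01 pA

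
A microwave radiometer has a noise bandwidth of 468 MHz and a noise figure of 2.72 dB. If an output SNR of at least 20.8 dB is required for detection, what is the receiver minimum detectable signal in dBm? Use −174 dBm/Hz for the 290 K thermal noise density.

Sensitivity = −174 + 10 log₁₀(B) + NF + SNR_min
= −174 + 86.7 + 2.72 + 20.8
= −63.78 dBm → −63.8 dBm

−63.8 dBm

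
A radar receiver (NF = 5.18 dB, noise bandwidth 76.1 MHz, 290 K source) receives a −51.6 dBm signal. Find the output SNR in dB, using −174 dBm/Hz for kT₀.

38.4 dB

Noise floor: N = −174 + 10 log₁₀(B) + NF
10 log₁₀(7.61×10⁷) = 78.81 dB
N = −174 + 78.81 + 5.18 = −90.01 dBm
SNR = P_sig − N = −51.6 − (−90.01) = 38.41 dB → 38.4 dB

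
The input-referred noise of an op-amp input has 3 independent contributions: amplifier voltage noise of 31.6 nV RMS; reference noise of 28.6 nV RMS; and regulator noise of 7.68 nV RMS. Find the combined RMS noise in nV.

Uncorrelated sources add in power (mean-square): V_tot = √(ΣV_i²)
V_tot = √[(3.16×10⁻⁸)² + (2.86×10⁻⁸)² + (7.68×10⁻⁹)²] = 4.33×10⁻⁸ V = 43.3 nV

43.3 nV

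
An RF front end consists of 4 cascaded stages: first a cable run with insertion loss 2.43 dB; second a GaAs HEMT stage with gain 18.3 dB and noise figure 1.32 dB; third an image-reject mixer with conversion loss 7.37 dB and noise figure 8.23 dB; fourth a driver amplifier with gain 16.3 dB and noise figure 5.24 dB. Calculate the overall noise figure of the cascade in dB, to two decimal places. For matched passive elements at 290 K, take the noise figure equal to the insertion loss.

4.55 dB

Convert to linear (a loss of L dB is a gain of −L dB): F_i = 10^(NF_i/10), G_i = 10^(G_i,dB/10)
  Stage 1: F_1 = 10^(2.43/10) = 1.750, G_1 = 10^(−2.43/10) = 0.5715
  Stage 2: F_2 = 10^(1.32/10) = 1.355, G_2 = 10^(18.3/10) = 67.61
  Stage 3: F_3 = 10^(8.23/10) = 6.653, G_3 = 10^(−7.37/10) = 0.1832
  Stage 4: F_4 = 10^(5.24/10) = 3.342, G_4 = 10^(16.3/10) = 42.66
Friis cascade:
  F = 1.750 + (1.355 − 1)/0.5715 + (6.653 − 1)/38.64 + (3.342 − 1)/7.079 = 2.848
NF = 10 log₁₀(2.848) = 4.55 dB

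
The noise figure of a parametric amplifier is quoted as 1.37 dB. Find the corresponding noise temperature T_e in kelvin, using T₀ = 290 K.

108 K

F = 10^(1.37/10) = 1.37088
T_e = (F − 1)·T₀ = (1.37088 − 1) × 290 = 108 K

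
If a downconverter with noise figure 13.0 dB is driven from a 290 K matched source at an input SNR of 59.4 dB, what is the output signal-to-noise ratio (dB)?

By definition F = SNR_in/SNR_out, so in dB: SNR_out = SNR_in − NF
SNR_out = 59.4 − 13.0 = 46.4 dB

46.4 dB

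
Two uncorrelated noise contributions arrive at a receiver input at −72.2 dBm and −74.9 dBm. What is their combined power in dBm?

−70.3 dBm

Convert to linear, add, convert back:
P₁ = 6.03×10⁻¹¹ W, P₂ = 3.24×10⁻¹¹ W
P_tot = 9.26×10⁻¹¹ W → 10 log₁₀(P_tot / 10⁻³) = −70.3 dBm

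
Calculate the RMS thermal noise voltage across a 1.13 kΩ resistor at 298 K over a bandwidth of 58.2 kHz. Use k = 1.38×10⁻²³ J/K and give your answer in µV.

V_n = √(4kTRB)
4kTRB = 4 × 1.38×10⁻²³ × 298 × 1.13×10³ × 5.82×10⁴ = 1.08×10⁻¹² V²
V_n = √(1.08×10⁻¹²) = 1.04×10⁻⁶ V = 1.04 µV

1.04 µV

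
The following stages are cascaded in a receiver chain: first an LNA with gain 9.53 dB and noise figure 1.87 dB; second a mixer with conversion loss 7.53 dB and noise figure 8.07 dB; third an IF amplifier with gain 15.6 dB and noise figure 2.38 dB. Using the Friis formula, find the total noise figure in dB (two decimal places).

Convert to linear (a loss of L dB is a gain of −L dB): F_i = 10^(NF_i/10), G_i = 10^(G_i,dB/10)
  Stage 1: F_1 = 10^(1.87/10) = 1.538, G_1 = 10^(9.53/10) = 8.974
  Stage 2: F_2 = 10^(8.07/10) = 6.412, G_2 = 10^(−7.53/10) = 0.1766
  Stage 3: F_3 = 10^(2.38/10) = 1.730, G_3 = 10^(15.6/10) = 36.31
Friis cascade:
  F = 1.538 + (6.412 − 1)/8.974 + (1.730 − 1)/1.585 = 2.602
NF = 10 log₁₀(2.602) = 4.15 dB

4.15 dB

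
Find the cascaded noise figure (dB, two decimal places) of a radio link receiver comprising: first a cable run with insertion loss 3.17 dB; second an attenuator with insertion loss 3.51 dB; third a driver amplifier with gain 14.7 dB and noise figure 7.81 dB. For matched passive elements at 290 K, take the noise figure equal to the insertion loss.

14.49 dB

Convert to linear (a loss of L dB is a gain of −L dB): F_i = 10^(NF_i/10), G_i = 10^(G_i,dB/10)
  Stage 1: F_1 = 10^(3.17/10) = 2.075, G_1 = 10^(−3.17/10) = 0.4819
  Stage 2: F_2 = 10^(3.51/10) = 2.244, G_2 = 10^(−3.51/10) = 0.4457
  Stage 3: F_3 = 10^(7.81/10) = 6.039, G_3 = 10^(14.7/10) = 29.51
Friis cascade:
  F = 2.075 + (2.244 − 1)/0.4819 + (6.039 − 1)/0.2148 = 28.12
NF = 10 log₁₀(28.12) = 14.49 dB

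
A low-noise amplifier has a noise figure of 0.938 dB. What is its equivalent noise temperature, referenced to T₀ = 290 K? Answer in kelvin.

69.9 K

F = 10^(0.938/10) = 1.24108
T_e = (F − 1)·T₀ = (1.24108 − 1) × 290 = 69.9 K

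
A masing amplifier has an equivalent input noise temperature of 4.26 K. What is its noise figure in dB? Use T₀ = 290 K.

0.063 dB

F = 1 + T_e/T₀ = 1 + 4.26/290 = 1.01469
NF = 10 log₁₀(1.01469) = 0.063 dB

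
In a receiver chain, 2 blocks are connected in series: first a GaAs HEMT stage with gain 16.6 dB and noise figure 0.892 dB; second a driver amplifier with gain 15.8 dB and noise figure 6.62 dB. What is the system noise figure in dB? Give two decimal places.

1.16 dB

Convert to linear (a loss of L dB is a gain of −L dB): F_i = 10^(NF_i/10), G_i = 10^(G_i,dB/10)
  Stage 1: F_1 = 10^(0.892/10) = 1.228, G_1 = 10^(16.6/10) = 45.71
  Stage 2: F_2 = 10^(6.62/10) = 4.592, G_2 = 10^(15.8/10) = 38.02
Friis cascade:
  F = 1.228 + (4.592 − 1)/45.71 = 1.307
NF = 10 log₁₀(1.307) = 1.16 dB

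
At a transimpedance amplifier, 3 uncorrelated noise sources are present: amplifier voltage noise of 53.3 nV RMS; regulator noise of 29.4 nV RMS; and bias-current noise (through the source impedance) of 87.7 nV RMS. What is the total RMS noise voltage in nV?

107 nV

Uncorrelated sources add in power (mean-square): V_tot = √(ΣV_i²)
V_tot = √[(5.33×10⁻⁸)² + (2.94×10⁻⁸)² + (8.77×10⁻⁸)²] = 1.07×10⁻⁷ V = 107 nV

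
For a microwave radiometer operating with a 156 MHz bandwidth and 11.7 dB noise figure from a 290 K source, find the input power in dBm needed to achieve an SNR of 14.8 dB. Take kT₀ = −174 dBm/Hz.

Sensitivity = −174 + 10 log₁₀(B) + NF + SNR_min
= −174 + 81.93 + 11.7 + 14.8
= −65.57 dBm → −65.6 dBm

−65.6 dBm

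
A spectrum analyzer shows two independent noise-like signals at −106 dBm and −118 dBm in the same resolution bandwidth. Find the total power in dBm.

Convert to linear, add, convert back:
P₁ = 2.51×10⁻¹⁴ W, P₂ = 1.58×10⁻¹⁵ W
P_tot = 2.67×10⁻¹⁴ W → 10 log₁₀(P_tot / 10⁻³) = −105.7 dBm

−105.7 dBm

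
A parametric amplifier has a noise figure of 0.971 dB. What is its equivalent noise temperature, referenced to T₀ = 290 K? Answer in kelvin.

F = 10^(0.971/10) = 1.25055
T_e = (F − 1)·T₀ = (1.25055 − 1) × 290 = 72.7 K

72.7 K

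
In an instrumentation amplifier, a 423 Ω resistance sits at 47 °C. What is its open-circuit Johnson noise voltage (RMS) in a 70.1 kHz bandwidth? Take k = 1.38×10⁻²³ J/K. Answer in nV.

724 nV

T = 47 °C + 273.15 = 320.15 K
V_n = √(4kTRB)
4kTRB = 4 × 1.38×10⁻²³ × 320.15 × 4.23×10² × 7.01×10⁴ = 5.24×10⁻¹³ V²
V_n = √(5.24×10⁻¹³) = 7.24×10⁻⁷ V = 724 nV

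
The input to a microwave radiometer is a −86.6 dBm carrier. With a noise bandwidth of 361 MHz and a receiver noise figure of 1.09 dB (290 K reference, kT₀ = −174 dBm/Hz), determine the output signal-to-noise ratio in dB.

Noise floor: N = −174 + 10 log₁₀(B) + NF
10 log₁₀(3.61×10⁸) = 85.58 dB
N = −174 + 85.58 + 1.09 = −87.33 dBm
SNR = P_sig − N = −86.6 − (−87.33) = 0.73 dB → 0.7 dB

0.7 dB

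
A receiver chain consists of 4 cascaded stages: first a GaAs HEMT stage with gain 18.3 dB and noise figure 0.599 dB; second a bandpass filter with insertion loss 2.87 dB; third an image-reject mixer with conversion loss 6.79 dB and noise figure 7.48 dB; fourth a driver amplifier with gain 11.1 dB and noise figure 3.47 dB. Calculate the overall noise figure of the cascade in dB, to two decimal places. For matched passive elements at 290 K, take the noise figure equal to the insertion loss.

Convert to linear (a loss of L dB is a gain of −L dB): F_i = 10^(NF_i/10), G_i = 10^(G_i,dB/10)
  Stage 1: F_1 = 10^(0.599/10) = 1.148, G_1 = 10^(18.3/10) = 67.61
  Stage 2: F_2 = 10^(2.87/10) = 1.936, G_2 = 10^(−2.87/10) = 0.5164
  Stage 3: F_3 = 10^(7.48/10) = 5.598, G_3 = 10^(−6.79/10) = 0.2094
  Stage 4: F_4 = 10^(3.47/10) = 2.223, G_4 = 10^(11.1/10) = 12.88
Friis cascade:
  F = 1.148 + (1.936 − 1)/67.61 + (5.598 − 1)/34.91 + (2.223 − 1)/7.311 = 1.461
NF = 10 log₁₀(1.461) = 1.65 dB

1.65 dB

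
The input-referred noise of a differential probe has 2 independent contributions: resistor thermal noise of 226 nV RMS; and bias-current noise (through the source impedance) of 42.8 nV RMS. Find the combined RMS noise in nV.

Uncorrelated sources add in power (mean-square): V_tot = √(ΣV_i²)
V_tot = √[(2.26×10⁻⁷)² + (4.28×10⁻⁸)²] = 2.30×10⁻⁷ V = 230 nV

230 nV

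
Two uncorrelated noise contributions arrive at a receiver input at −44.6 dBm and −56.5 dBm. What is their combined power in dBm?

Convert to linear, add, convert back:
P₁ = 3.47×10⁻⁸ W, P₂ = 2.24×10⁻⁹ W
P_tot = 3.69×10⁻⁸ W → 10 log₁₀(P_tot / 10⁻³) = −44.3 dBm

−44.3 dBm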